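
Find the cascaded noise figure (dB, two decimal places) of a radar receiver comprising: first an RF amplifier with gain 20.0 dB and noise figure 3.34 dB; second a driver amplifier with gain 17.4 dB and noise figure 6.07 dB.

3.40 dB

Convert to linear (a loss of L dB is a gain of −L dB): F_i = 10^(NF_i/10), G_i = 10^(G_i,dB/10)
  Stage 1: F_1 = 10^(3.34/10) = 2.158, G_1 = 10^(20.0/10) = 100.0
  Stage 2: F_2 = 10^(6.07/10) = 4.046, G_2 = 10^(17.4/10) = 54.95
Friis cascade:
  F = 2.158 + (4.046 − 1)/100.0 = 2.188
NF = 10 log₁₀(2.188) = 3.40 dB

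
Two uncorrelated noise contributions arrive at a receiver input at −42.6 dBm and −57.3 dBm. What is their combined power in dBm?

−42.5 dBm

Convert to linear, add, convert back:
P₁ = 5.50×10⁻⁸ W, P₂ = 1.86×10⁻⁹ W
P_tot = 5.68×10⁻⁸ W → 10 log₁₀(P_tot / 10⁻³) = −42.5 dBm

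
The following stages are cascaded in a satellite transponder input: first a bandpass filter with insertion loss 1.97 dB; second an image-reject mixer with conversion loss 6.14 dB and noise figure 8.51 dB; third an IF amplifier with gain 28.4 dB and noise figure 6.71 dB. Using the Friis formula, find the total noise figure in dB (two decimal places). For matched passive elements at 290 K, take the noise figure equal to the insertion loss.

15.45 dB

Convert to linear (a loss of L dB is a gain of −L dB): F_i = 10^(NF_i/10), G_i = 10^(G_i,dB/10)
  Stage 1: F_1 = 10^(1.97/10) = 1.574, G_1 = 10^(−1.97/10) = 0.6353
  Stage 2: F_2 = 10^(8.51/10) = 7.096, G_2 = 10^(−6.14/10) = 0.2432
  Stage 3: F_3 = 10^(6.71/10) = 4.688, G_3 = 10^(28.4/10) = 691.8
Friis cascade:
  F = 1.574 + (7.096 − 1)/0.6353 + (4.688 − 1)/0.1545 = 35.04
NF = 10 log₁₀(35.04) = 15.45 dB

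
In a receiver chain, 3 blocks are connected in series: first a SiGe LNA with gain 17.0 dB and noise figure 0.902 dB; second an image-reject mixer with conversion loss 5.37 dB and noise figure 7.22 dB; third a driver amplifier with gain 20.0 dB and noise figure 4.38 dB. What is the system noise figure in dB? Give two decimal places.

1.57 dB

Convert to linear (a loss of L dB is a gain of −L dB): F_i = 10^(NF_i/10), G_i = 10^(G_i,dB/10)
  Stage 1: F_1 = 10^(0.902/10) = 1.231, G_1 = 10^(17.0/10) = 50.12
  Stage 2: F_2 = 10^(7.22/10) = 5.272, G_2 = 10^(−5.37/10) = 0.2904
  Stage 3: F_3 = 10^(4.38/10) = 2.742, G_3 = 10^(20.0/10) = 100.0
Friis cascade:
  F = 1.231 + (5.272 − 1)/50.12 + (2.742 − 1)/14.55 = 1.436
NF = 10 log₁₀(1.436) = 1.57 dB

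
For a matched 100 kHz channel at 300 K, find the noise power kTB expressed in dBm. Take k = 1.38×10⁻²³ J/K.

−123.8 dBm

P_n = kTB = 1.38×10⁻²³ × 300 × 1.00×10⁵ = 4.14×10⁻¹⁶ W
In dBm: 10 log₁₀(4.14×10⁻¹⁶ / 10⁻³) = −123.8 dBm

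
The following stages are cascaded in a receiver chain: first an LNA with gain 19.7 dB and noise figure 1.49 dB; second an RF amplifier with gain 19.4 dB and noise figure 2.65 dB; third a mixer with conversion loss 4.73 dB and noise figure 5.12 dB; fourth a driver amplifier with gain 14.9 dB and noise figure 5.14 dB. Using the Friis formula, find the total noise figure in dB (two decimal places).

1.52 dB

Convert to linear (a loss of L dB is a gain of −L dB): F_i = 10^(NF_i/10), G_i = 10^(G_i,dB/10)
  Stage 1: F_1 = 10^(1.49/10) = 1.409, G_1 = 10^(19.7/10) = 93.33
  Stage 2: F_2 = 10^(2.65/10) = 1.841, G_2 = 10^(19.4/10) = 87.10
  Stage 3: F_3 = 10^(5.12/10) = 3.251, G_3 = 10^(−4.73/10) = 0.3365
  Stage 4: F_4 = 10^(5.14/10) = 3.266, G_4 = 10^(14.9/10) = 30.90
Friis cascade:
  F = 1.409 + (1.841 − 1)/93.33 + (3.251 − 1)/8128 + (3.266 − 1)/2735 = 1.419
NF = 10 log₁₀(1.419) = 1.52 dB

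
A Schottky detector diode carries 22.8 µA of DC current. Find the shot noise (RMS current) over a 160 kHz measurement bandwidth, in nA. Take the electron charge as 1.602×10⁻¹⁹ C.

I_n = √(2qI·B)
2qI·B = 2 × 1.602×10⁻¹⁹ × 2.28×10⁻⁵ × 1.60×10⁵ = 1.17×10⁻¹⁸ A²
I_n = √(1.17×10⁻¹⁸) = 1.08×10⁻⁹ A = 1.08 nA

1.08 nA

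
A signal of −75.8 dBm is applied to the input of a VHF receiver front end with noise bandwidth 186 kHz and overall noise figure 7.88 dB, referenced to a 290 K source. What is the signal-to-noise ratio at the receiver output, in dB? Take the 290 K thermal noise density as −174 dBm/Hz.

37.6 dB

Noise floor: N = −174 + 10 log₁₀(B) + NF
10 log₁₀(1.86×10⁵) = 52.7 dB
N = −174 + 52.7 + 7.88 = −113.42 dBm
SNR = P_sig − N = −75.8 − (−113.42) = 37.62 dB → 37.6 dB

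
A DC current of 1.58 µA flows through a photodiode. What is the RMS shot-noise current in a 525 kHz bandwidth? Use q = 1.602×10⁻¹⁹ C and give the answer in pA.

516 pA

I_n = √(2qI·B)
2qI·B = 2 × 1.602×10⁻¹⁹ × 1.58×10⁻⁶ × 5.25×10⁵ = 2.66×10⁻¹⁹ A²
I_n = √(2.66×10⁻¹⁹) = 5.16×10⁻¹⁰ A = 516 pA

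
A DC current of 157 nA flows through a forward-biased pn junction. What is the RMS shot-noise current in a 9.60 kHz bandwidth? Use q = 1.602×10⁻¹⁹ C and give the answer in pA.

I_n = √(2qI·B)
2qI·B = 2 × 1.602×10⁻¹⁹ × 1.57×10⁻⁷ × 9.60×10³ = 4.83×10⁻²² A²
I_n = √(4.83×10⁻²²) = 2.20×10⁻¹¹ A = 22.0 pA

22.0 pA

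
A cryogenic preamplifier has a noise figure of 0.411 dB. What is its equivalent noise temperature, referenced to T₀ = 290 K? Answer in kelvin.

F = 10^(0.411/10) = 1.09926
T_e = (F − 1)·T₀ = (1.09926 − 1) × 290 = 28.8 K

28.8 K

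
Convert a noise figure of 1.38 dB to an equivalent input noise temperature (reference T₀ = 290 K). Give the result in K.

F = 10^(1.38/10) = 1.37404
T_e = (F − 1)·T₀ = (1.37404 − 1) × 290 = 108 K

108 K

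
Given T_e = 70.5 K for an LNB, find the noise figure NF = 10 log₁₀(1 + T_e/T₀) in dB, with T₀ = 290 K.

F = 1 + T_e/T₀ = 1 + 70.5/290 = 1.2431
NF = 10 log₁₀(1.2431) = 0.945 dB

0.945 dB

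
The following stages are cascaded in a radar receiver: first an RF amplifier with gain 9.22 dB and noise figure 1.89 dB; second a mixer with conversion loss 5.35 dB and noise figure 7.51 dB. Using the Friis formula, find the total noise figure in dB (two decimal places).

3.22 dB

Convert to linear (a loss of L dB is a gain of −L dB): F_i = 10^(NF_i/10), G_i = 10^(G_i,dB/10)
  Stage 1: F_1 = 10^(1.89/10) = 1.545, G_1 = 10^(9.22/10) = 8.356
  Stage 2: F_2 = 10^(7.51/10) = 5.636, G_2 = 10^(−5.35/10) = 0.2917
Friis cascade:
  F = 1.545 + (5.636 − 1)/8.356 = 2.100
NF = 10 log₁₀(2.100) = 3.22 dB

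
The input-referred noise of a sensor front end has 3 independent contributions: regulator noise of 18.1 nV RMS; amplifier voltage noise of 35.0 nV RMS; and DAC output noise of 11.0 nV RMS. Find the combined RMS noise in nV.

Uncorrelated sources add in power (mean-square): V_tot = √(ΣV_i²)
V_tot = √[(1.81×10⁻⁸)² + (3.50×10⁻⁸)² + (1.10×10⁻⁸)²] = 4.09×10⁻⁸ V = 40.9 nV

40.9 nV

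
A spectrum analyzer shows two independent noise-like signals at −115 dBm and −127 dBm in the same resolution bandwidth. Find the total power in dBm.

−114.7 dBm

Convert to linear, add, convert back:
P₁ = 3.16×10⁻¹⁵ W, P₂ = 2.00×10⁻¹⁶ W
P_tot = 3.36×10⁻¹⁵ W → 10 log₁₀(P_tot / 10⁻³) = −114.7 dBm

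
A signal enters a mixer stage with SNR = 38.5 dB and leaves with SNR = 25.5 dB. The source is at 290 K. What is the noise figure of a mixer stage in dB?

13.0 dB

NF (dB) = SNR_in(dB) − SNR_out(dB) when the source is at T₀
NF = 38.5 − 25.5 = 13.0 dB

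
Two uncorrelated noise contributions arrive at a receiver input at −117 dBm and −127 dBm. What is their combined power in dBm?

−116.6 dBm

Convert to linear, add, convert back:
P₁ = 2.00×10⁻¹⁵ W, P₂ = 2.00×10⁻¹⁶ W
P_tot = 2.19×10⁻¹⁵ W → 10 log₁₀(P_tot / 10⁻³) = −116.6 dBm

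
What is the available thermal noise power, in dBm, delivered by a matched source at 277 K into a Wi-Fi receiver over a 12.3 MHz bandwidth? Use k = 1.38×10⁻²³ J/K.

−103.3 dBm

P_n = kTB = 1.38×10⁻²³ × 277 × 1.23×10⁷ = 4.70×10⁻¹⁴ W
In dBm: 10 log₁₀(4.70×10⁻¹⁴ / 10⁻³) = −103.3 dBm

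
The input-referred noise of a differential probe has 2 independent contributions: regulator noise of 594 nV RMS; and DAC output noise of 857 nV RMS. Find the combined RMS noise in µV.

1.04 µV

Uncorrelated sources add in power (mean-square): V_tot = √(ΣV_i²)
V_tot = √[(5.94×10⁻⁷)² + (8.57×10⁻⁷)²] = 1.04×10⁻⁶ V = 1.04 µV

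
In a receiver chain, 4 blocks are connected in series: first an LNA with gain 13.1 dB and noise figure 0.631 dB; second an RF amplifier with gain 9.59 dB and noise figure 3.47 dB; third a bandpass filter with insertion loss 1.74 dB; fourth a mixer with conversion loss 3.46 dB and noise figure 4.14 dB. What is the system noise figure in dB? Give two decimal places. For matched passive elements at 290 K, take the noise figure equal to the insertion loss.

Convert to linear (a loss of L dB is a gain of −L dB): F_i = 10^(NF_i/10), G_i = 10^(G_i,dB/10)
  Stage 1: F_1 = 10^(0.631/10) = 1.156, G_1 = 10^(13.1/10) = 20.42
  Stage 2: F_2 = 10^(3.47/10) = 2.223, G_2 = 10^(9.59/10) = 9.099
  Stage 3: F_3 = 10^(1.74/10) = 1.493, G_3 = 10^(−1.74/10) = 0.6699
  Stage 4: F_4 = 10^(4.14/10) = 2.594, G_4 = 10^(−3.46/10) = 0.4508
Friis cascade:
  F = 1.156 + (2.223 − 1)/20.42 + (1.493 − 1)/185.8 + (2.594 − 1)/124.5 = 1.232
NF = 10 log₁₀(1.232) = 0.91 dB

0.91 dB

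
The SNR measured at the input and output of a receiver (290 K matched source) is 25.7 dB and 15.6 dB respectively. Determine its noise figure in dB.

NF (dB) = SNR_in(dB) − SNR_out(dB) when the source is at T₀
NF = 25.7 − 15.6 = 10.1 dB

10.1 dB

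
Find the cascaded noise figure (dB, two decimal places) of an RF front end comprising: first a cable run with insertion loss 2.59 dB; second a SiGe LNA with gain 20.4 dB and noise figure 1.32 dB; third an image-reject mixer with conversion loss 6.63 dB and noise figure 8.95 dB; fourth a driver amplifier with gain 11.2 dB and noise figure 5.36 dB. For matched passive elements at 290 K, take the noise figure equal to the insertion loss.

4.41 dB

Convert to linear (a loss of L dB is a gain of −L dB): F_i = 10^(NF_i/10), G_i = 10^(G_i,dB/10)
  Stage 1: F_1 = 10^(2.59/10) = 1.816, G_1 = 10^(−2.59/10) = 0.5508
  Stage 2: F_2 = 10^(1.32/10) = 1.355, G_2 = 10^(20.4/10) = 109.6
  Stage 3: F_3 = 10^(8.95/10) = 7.852, G_3 = 10^(−6.63/10) = 0.2173
  Stage 4: F_4 = 10^(5.36/10) = 3.436, G_4 = 10^(11.2/10) = 13.18
Friis cascade:
  F = 1.816 + (1.355 − 1)/0.5508 + (7.852 − 1)/60.39 + (3.436 − 1)/13.12 = 2.759
NF = 10 log₁₀(2.759) = 4.41 dB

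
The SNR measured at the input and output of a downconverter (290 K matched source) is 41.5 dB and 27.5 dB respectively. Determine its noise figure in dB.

NF (dB) = SNR_in(dB) − SNR_out(dB) when the source is at T₀
NF = 41.5 − 27.5 = 14.0 dB

14.0 dB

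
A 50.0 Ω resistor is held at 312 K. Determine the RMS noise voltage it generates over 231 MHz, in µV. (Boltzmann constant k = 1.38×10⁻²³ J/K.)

14.1 µV

V_n = √(4kTRB)
4kTRB = 4 × 1.38×10⁻²³ × 312 × 5.00×10¹ × 2.31×10⁸ = 1.99×10⁻¹⁰ V²
V_n = √(1.99×10⁻¹⁰) = 1.41×10⁻⁵ V = 14.1 µV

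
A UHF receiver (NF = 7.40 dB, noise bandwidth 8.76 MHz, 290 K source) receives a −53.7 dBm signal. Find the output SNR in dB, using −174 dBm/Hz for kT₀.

43.5 dB

Noise floor: N = −174 + 10 log₁₀(B) + NF
10 log₁₀(8.76×10⁶) = 69.43 dB
N = −174 + 69.43 + 7.40 = −97.17 dBm
SNR = P_sig − N = −53.7 − (−97.17) = 43.47 dB → 43.5 dB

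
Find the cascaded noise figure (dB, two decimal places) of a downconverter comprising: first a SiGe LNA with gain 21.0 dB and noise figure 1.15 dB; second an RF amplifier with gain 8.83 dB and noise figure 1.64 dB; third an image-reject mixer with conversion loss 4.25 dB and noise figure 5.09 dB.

1.17 dB

Convert to linear (a loss of L dB is a gain of −L dB): F_i = 10^(NF_i/10), G_i = 10^(G_i,dB/10)
  Stage 1: F_1 = 10^(1.15/10) = 1.303, G_1 = 10^(21.0/10) = 125.9
  Stage 2: F_2 = 10^(1.64/10) = 1.459, G_2 = 10^(8.83/10) = 7.638
  Stage 3: F_3 = 10^(5.09/10) = 3.228, G_3 = 10^(−4.25/10) = 0.3758
Friis cascade:
  F = 1.303 + (1.459 − 1)/125.9 + (3.228 − 1)/961.6 = 1.309
NF = 10 log₁₀(1.309) = 1.17 dB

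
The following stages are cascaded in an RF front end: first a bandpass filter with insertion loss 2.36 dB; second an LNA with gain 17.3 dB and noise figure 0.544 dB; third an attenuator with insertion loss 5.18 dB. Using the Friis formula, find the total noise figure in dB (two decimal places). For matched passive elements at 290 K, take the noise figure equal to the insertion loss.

3.06 dB

Convert to linear (a loss of L dB is a gain of −L dB): F_i = 10^(NF_i/10), G_i = 10^(G_i,dB/10)
  Stage 1: F_1 = 10^(2.36/10) = 1.722, G_1 = 10^(−2.36/10) = 0.5808
  Stage 2: F_2 = 10^(0.544/10) = 1.133, G_2 = 10^(17.3/10) = 53.70
  Stage 3: F_3 = 10^(5.18/10) = 3.296, G_3 = 10^(−5.18/10) = 0.3034
Friis cascade:
  F = 1.722 + (1.133 − 1)/0.5808 + (3.296 − 1)/31.19 = 2.025
NF = 10 log₁₀(2.025) = 3.06 dB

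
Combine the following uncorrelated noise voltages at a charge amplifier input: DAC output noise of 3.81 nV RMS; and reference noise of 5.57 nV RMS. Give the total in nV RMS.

Uncorrelated sources add in power (mean-square): V_tot = √(ΣV_i²)
V_tot = √[(3.81×10⁻⁹)² + (5.57×10⁻⁹)²] = 6.75×10⁻⁹ V = 6.75 nV

6.75 nV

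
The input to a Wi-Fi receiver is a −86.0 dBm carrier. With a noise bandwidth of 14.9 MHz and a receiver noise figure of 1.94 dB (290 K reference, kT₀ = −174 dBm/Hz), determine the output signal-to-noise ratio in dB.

Noise floor: N = −174 + 10 log₁₀(B) + NF
10 log₁₀(1.49×10⁷) = 71.73 dB
N = −174 + 71.73 + 1.94 = −100.33 dBm
SNR = P_sig − N = −86.0 − (−100.33) = 14.33 dB → 14.3 dB

14.3 dB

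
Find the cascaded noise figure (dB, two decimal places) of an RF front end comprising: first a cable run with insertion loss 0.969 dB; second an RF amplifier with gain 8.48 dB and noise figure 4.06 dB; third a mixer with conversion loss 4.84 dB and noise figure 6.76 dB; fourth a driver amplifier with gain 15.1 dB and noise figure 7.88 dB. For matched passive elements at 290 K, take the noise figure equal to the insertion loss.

8.21 dB

Convert to linear (a loss of L dB is a gain of −L dB): F_i = 10^(NF_i/10), G_i = 10^(G_i,dB/10)
  Stage 1: F_1 = 10^(0.969/10) = 1.250, G_1 = 10^(−0.969/10) = 0.8000
  Stage 2: F_2 = 10^(4.06/10) = 2.547, G_2 = 10^(8.48/10) = 7.047
  Stage 3: F_3 = 10^(6.76/10) = 4.742, G_3 = 10^(−4.84/10) = 0.3281
  Stage 4: F_4 = 10^(7.88/10) = 6.138, G_4 = 10^(15.1/10) = 32.36
Friis cascade:
  F = 1.250 + (2.547 − 1)/0.8000 + (4.742 − 1)/5.638 + (6.138 − 1)/1.850 = 6.625
NF = 10 log₁₀(6.625) = 8.21 dB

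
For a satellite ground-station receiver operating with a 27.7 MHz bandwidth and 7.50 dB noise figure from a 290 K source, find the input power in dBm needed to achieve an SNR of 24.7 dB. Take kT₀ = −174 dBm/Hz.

−67.4 dBm

Sensitivity = −174 + 10 log₁₀(B) + NF + SNR_min
= −174 + 74.42 + 7.50 + 24.7
= −67.38 dBm → −67.4 dBm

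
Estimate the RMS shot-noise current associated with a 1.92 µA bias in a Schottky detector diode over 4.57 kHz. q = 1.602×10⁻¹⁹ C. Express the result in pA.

53.0 pA

I_n = √(2qI·B)
2qI·B = 2 × 1.602×10⁻¹⁹ × 1.92×10⁻⁶ × 4.57×10³ = 2.81×10⁻²¹ A²
I_n = √(2.81×10⁻²¹) = 5.30×10⁻¹¹ A = 53.0 pA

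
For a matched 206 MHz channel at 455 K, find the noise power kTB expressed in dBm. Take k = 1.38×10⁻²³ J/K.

P_n = kTB = 1.38×10⁻²³ × 455 × 2.06×10⁸ = 1.29×10⁻¹² W
In dBm: 10 log₁₀(1.29×10⁻¹² / 10⁻³) = −88.9 dBm

−88.9 dBm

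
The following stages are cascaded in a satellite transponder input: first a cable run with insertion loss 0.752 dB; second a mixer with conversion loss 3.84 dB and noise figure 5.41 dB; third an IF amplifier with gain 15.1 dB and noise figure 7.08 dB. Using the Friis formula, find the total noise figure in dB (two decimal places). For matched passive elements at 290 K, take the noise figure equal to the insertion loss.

12.03 dB

Convert to linear (a loss of L dB is a gain of −L dB): F_i = 10^(NF_i/10), G_i = 10^(G_i,dB/10)
  Stage 1: F_1 = 10^(0.752/10) = 1.189, G_1 = 10^(−0.752/10) = 0.8410
  Stage 2: F_2 = 10^(5.41/10) = 3.475, G_2 = 10^(−3.84/10) = 0.4130
  Stage 3: F_3 = 10^(7.08/10) = 5.105, G_3 = 10^(15.1/10) = 32.36
Friis cascade:
  F = 1.189 + (3.475 − 1)/0.8410 + (5.105 − 1)/0.3474 = 15.95
NF = 10 log₁₀(15.95) = 12.03 dB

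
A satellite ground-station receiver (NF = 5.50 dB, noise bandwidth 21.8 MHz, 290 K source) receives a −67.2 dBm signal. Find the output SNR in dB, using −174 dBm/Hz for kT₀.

Noise floor: N = −174 + 10 log₁₀(B) + NF
10 log₁₀(2.18×10⁷) = 73.38 dB
N = −174 + 73.38 + 5.50 = −95.12 dBm
SNR = P_sig − N = −67.2 − (−95.12) = 27.92 dB → 27.9 dB

27.9 dB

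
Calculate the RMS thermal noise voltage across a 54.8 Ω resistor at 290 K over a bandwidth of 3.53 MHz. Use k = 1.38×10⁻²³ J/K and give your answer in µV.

1.76 µV

V_n = √(4kTRB)
4kTRB = 4 × 1.38×10⁻²³ × 290 × 5.48×10¹ × 3.53×10⁶ = 3.10×10⁻¹² V²
V_n = √(3.10×10⁻¹²) = 1.76×10⁻⁶ V = 1.76 µV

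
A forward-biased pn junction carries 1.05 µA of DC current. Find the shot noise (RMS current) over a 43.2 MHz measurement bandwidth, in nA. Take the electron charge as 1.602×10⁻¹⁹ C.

I_n = √(2qI·B)
2qI·B = 2 × 1.602×10⁻¹⁹ × 1.05×10⁻⁶ × 4.32×10⁷ = 1.45×10⁻¹⁷ A²
I_n = √(1.45×10⁻¹⁷) = 3.81×10⁻⁹ A = 3.81 nA

3.81 nA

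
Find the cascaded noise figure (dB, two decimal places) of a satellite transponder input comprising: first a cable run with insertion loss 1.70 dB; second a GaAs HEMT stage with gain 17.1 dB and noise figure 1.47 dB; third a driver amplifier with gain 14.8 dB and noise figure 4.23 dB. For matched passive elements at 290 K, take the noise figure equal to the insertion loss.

Convert to linear (a loss of L dB is a gain of −L dB): F_i = 10^(NF_i/10), G_i = 10^(G_i,dB/10)
  Stage 1: F_1 = 10^(1.70/10) = 1.479, G_1 = 10^(−1.70/10) = 0.6761
  Stage 2: F_2 = 10^(1.47/10) = 1.403, G_2 = 10^(17.1/10) = 51.29
  Stage 3: F_3 = 10^(4.23/10) = 2.649, G_3 = 10^(14.8/10) = 30.20
Friis cascade:
  F = 1.479 + (1.403 − 1)/0.6761 + (2.649 − 1)/34.67 = 2.122
NF = 10 log₁₀(2.122) = 3.27 dB

3.27 dB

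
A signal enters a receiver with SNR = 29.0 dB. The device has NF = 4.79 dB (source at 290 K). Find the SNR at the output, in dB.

By definition F = SNR_in/SNR_out, so in dB: SNR_out = SNR_in − NF
SNR_out = 29.0 − 4.79 = 24.21 dB

24.21 dB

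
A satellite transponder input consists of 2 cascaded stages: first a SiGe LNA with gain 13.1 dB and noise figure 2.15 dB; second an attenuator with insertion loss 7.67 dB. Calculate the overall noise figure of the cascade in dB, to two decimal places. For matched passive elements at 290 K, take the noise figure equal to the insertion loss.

Convert to linear (a loss of L dB is a gain of −L dB): F_i = 10^(NF_i/10), G_i = 10^(G_i,dB/10)
  Stage 1: F_1 = 10^(2.15/10) = 1.641, G_1 = 10^(13.1/10) = 20.42
  Stage 2: F_2 = 10^(7.67/10) = 5.848, G_2 = 10^(−7.67/10) = 0.1710
Friis cascade:
  F = 1.641 + (5.848 − 1)/20.42 = 1.878
NF = 10 log₁₀(1.878) = 2.74 dB

2.74 dB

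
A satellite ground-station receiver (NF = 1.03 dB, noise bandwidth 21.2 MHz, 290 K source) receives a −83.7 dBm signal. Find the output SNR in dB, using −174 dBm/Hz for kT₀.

16.0 dB

Noise floor: N = −174 + 10 log₁₀(B) + NF
10 log₁₀(2.12×10⁷) = 73.26 dB
N = −174 + 73.26 + 1.03 = −99.71 dBm
SNR = P_sig − N = −83.7 − (−99.71) = 16.01 dB → 16.0 dB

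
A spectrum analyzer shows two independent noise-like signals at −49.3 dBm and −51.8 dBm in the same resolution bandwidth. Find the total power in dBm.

Convert to linear, add, convert back:
P₁ = 1.17×10⁻⁸ W, P₂ = 6.61×10⁻⁹ W
P_tot = 1.84×10⁻⁸ W → 10 log₁₀(P_tot / 10⁻³) = −47.4 dBm

−47.4 dBm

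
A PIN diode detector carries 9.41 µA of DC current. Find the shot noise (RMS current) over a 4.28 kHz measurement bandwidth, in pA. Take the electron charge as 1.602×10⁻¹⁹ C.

I_n = √(2qI·B)
2qI·B = 2 × 1.602×10⁻¹⁹ × 9.41×10⁻⁶ × 4.28×10³ = 1.29×10⁻²⁰ A²
I_n = √(1.29×10⁻²⁰) = 1.14×10⁻¹⁰ A = 114 pA

114 pA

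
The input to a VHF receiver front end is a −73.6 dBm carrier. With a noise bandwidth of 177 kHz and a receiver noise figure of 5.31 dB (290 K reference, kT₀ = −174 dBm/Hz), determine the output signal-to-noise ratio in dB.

Noise floor: N = −174 + 10 log₁₀(B) + NF
10 log₁₀(1.77×10⁵) = 52.48 dB
N = −174 + 52.48 + 5.31 = −116.21 dBm
SNR = P_sig − N = −73.6 − (−116.21) = 42.61 dB → 42.6 dB

42.6 dB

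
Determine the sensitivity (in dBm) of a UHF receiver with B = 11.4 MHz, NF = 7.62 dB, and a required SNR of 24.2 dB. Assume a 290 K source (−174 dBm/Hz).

−71.6 dBm

Sensitivity = −174 + 10 log₁₀(B) + NF + SNR_min
= −174 + 70.57 + 7.62 + 24.2
= −71.61 dBm → −71.6 dBm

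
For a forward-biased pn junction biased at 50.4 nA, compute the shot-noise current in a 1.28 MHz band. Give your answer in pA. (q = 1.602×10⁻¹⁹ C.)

I_n = √(2qI·B)
2qI·B = 2 × 1.602×10⁻¹⁹ × 5.04×10⁻⁸ × 1.28×10⁶ = 2.07×10⁻²⁰ A²
I_n = √(2.07×10⁻²⁰) = 1.44×10⁻¹⁰ A = 144 pA

144 pA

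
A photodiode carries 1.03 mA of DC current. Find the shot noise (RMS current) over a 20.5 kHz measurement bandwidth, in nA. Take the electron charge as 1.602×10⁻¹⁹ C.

I_n = √(2qI·B)
2qI·B = 2 × 1.602×10⁻¹⁹ × 1.03×10⁻³ × 2.05×10⁴ = 6.77×10⁻¹⁸ A²
I_n = √(6.77×10⁻¹⁸) = 2.60×10⁻⁹ A = 2.60 nA

2.60 nA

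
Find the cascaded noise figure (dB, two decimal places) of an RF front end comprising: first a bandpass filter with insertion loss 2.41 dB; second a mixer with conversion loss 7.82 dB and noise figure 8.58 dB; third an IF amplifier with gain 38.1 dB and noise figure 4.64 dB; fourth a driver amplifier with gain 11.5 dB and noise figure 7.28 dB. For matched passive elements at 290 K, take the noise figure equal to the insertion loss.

Convert to linear (a loss of L dB is a gain of −L dB): F_i = 10^(NF_i/10), G_i = 10^(G_i,dB/10)
  Stage 1: F_1 = 10^(2.41/10) = 1.742, G_1 = 10^(−2.41/10) = 0.5741
  Stage 2: F_2 = 10^(8.58/10) = 7.211, G_2 = 10^(−7.82/10) = 0.1652
  Stage 3: F_3 = 10^(4.64/10) = 2.911, G_3 = 10^(38.1/10) = 6457
  Stage 4: F_4 = 10^(7.28/10) = 5.346, G_4 = 10^(11.5/10) = 14.13
Friis cascade:
  F = 1.742 + (7.211 − 1)/0.5741 + (2.911 − 1)/0.09484 + (5.346 − 1)/612.4 = 32.71
NF = 10 log₁₀(32.71) = 15.15 dB

15.15 dB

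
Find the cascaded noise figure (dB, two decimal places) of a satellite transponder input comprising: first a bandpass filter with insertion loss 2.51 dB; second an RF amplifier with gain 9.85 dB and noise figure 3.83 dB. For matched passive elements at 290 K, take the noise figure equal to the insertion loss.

Convert to linear (a loss of L dB is a gain of −L dB): F_i = 10^(NF_i/10), G_i = 10^(G_i,dB/10)
  Stage 1: F_1 = 10^(2.51/10) = 1.782, G_1 = 10^(−2.51/10) = 0.5610
  Stage 2: F_2 = 10^(3.83/10) = 2.415, G_2 = 10^(9.85/10) = 9.661
Friis cascade:
  F = 1.782 + (2.415 − 1)/0.5610 = 4.305
NF = 10 log₁₀(4.305) = 6.34 dB

6.34 dB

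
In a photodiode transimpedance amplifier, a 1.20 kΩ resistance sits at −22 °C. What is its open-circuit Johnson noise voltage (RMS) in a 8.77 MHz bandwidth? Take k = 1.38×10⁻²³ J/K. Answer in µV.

T = −22 °C + 273.15 = 251.15 K
V_n = √(4kTRB)
4kTRB = 4 × 1.38×10⁻²³ × 251.15 × 1.20×10³ × 8.77×10⁶ = 1.46×10⁻¹⁰ V²
V_n = √(1.46×10⁻¹⁰) = 1.21×10⁻⁵ V = 12.1 µV

12.1 µV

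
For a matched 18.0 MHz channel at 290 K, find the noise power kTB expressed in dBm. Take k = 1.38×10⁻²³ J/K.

P_n = kTB = 1.38×10⁻²³ × 290 × 1.80×10⁷ = 7.20×10⁻¹⁴ W
In dBm: 10 log₁₀(7.20×10⁻¹⁴ / 10⁻³) = −101.4 dBm

−101.4 dBm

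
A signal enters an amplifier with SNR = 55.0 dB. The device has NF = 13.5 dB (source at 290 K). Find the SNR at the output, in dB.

By definition F = SNR_in/SNR_out, so in dB: SNR_out = SNR_in − NF
SNR_out = 55.0 − 13.5 = 41.5 dB

41.5 dB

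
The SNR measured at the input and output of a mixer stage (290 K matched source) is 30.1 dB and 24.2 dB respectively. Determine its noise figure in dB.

NF (dB) = SNR_in(dB) − SNR_out(dB) when the source is at T₀
NF = 30.1 − 24.2 = 5.9 dB

5.9 dB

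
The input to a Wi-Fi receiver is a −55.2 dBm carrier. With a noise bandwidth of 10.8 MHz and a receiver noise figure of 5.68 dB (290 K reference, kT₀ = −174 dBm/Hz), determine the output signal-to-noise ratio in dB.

Noise floor: N = −174 + 10 log₁₀(B) + NF
10 log₁₀(1.08×10⁷) = 70.33 dB
N = −174 + 70.33 + 5.68 = −97.99 dBm
SNR = P_sig − N = −55.2 − (−97.99) = 42.79 dB → 42.8 dB

42.8 dB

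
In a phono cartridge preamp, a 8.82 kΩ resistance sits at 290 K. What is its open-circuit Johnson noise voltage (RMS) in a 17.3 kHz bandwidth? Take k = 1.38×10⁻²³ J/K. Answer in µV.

1.56 µV

V_n = √(4kTRB)
4kTRB = 4 × 1.38×10⁻²³ × 290 × 8.82×10³ × 1.73×10⁴ = 2.44×10⁻¹² V²
V_n = √(2.44×10⁻¹²) = 1.56×10⁻⁶ V = 1.56 µV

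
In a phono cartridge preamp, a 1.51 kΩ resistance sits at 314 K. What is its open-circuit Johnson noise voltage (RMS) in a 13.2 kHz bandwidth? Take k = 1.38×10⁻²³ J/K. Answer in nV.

588 nV

V_n = √(4kTRB)
4kTRB = 4 × 1.38×10⁻²³ × 314 × 1.51×10³ × 1.32×10⁴ = 3.45×10⁻¹³ V²
V_n = √(3.45×10⁻¹³) = 5.88×10⁻⁷ V = 588 nV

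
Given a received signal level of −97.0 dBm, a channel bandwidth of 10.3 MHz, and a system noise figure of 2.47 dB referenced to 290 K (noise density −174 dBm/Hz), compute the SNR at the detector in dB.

4.4 dB

Noise floor: N = −174 + 10 log₁₀(B) + NF
10 log₁₀(1.03×10⁷) = 70.13 dB
N = −174 + 70.13 + 2.47 = −101.40 dBm
SNR = P_sig − N = −97.0 − (−101.40) = 4.40 dB → 4.4 dB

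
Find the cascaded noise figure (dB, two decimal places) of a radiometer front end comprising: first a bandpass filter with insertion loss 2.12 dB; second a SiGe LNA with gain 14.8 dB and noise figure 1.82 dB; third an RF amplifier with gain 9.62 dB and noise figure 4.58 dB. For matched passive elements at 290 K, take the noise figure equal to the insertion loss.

Convert to linear (a loss of L dB is a gain of −L dB): F_i = 10^(NF_i/10), G_i = 10^(G_i,dB/10)
  Stage 1: F_1 = 10^(2.12/10) = 1.629, G_1 = 10^(−2.12/10) = 0.6138
  Stage 2: F_2 = 10^(1.82/10) = 1.521, G_2 = 10^(14.8/10) = 30.20
  Stage 3: F_3 = 10^(4.58/10) = 2.871, G_3 = 10^(9.62/10) = 9.162
Friis cascade:
  F = 1.629 + (1.521 − 1)/0.6138 + (2.871 − 1)/18.54 = 2.578
NF = 10 log₁₀(2.578) = 4.11 dB

4.11 dB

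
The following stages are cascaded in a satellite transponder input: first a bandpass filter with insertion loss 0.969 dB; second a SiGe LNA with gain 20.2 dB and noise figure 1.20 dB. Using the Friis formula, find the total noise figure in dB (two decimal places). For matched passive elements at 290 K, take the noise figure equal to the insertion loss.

Convert to linear (a loss of L dB is a gain of −L dB): F_i = 10^(NF_i/10), G_i = 10^(G_i,dB/10)
  Stage 1: F_1 = 10^(0.969/10) = 1.250, G_1 = 10^(−0.969/10) = 0.8000
  Stage 2: F_2 = 10^(1.20/10) = 1.318, G_2 = 10^(20.2/10) = 104.7
Friis cascade:
  F = 1.250 + (1.318 − 1)/0.8000 = 1.648
NF = 10 log₁₀(1.648) = 2.17 dB

2.17 dB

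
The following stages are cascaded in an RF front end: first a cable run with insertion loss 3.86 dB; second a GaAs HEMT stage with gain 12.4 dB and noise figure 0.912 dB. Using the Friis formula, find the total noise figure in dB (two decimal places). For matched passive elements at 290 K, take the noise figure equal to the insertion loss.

Convert to linear (a loss of L dB is a gain of −L dB): F_i = 10^(NF_i/10), G_i = 10^(G_i,dB/10)
  Stage 1: F_1 = 10^(3.86/10) = 2.432, G_1 = 10^(−3.86/10) = 0.4111
  Stage 2: F_2 = 10^(0.912/10) = 1.234, G_2 = 10^(12.4/10) = 17.38
Friis cascade:
  F = 2.432 + (1.234 − 1)/0.4111 = 3.001
NF = 10 log₁₀(3.001) = 4.77 dB

4.77 dB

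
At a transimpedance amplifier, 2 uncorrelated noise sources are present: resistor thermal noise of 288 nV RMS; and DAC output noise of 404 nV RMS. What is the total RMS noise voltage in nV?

Uncorrelated sources add in power (mean-square): V_tot = √(ΣV_i²)
V_tot = √[(2.88×10⁻⁷)² + (4.04×10⁻⁷)²] = 4.96×10⁻⁷ V = 496 nV

496 nV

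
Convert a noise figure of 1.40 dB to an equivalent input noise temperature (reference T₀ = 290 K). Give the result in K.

110 K

F = 10^(1.40/10) = 1.38038
T_e = (F − 1)·T₀ = (1.38038 − 1) × 290 = 110 K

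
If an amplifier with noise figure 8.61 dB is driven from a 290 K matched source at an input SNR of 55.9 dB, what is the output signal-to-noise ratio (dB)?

By definition F = SNR_in/SNR_out, so in dB: SNR_out = SNR_in − NF
SNR_out = 55.9 − 8.61 = 47.29 dB

47.29 dB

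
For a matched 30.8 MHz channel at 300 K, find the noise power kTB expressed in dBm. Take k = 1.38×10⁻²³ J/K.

P_n = kTB = 1.38×10⁻²³ × 300 × 3.08×10⁷ = 1.28×10⁻¹³ W
In dBm: 10 log₁₀(1.28×10⁻¹³ / 10⁻³) = −98.9 dBm

−98.9 dBm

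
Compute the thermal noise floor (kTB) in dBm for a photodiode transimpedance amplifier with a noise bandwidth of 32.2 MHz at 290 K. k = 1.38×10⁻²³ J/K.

P_n = kTB = 1.38×10⁻²³ × 290 × 3.22×10⁷ = 1.29×10⁻¹³ W
In dBm: 10 log₁₀(1.29×10⁻¹³ / 10⁻³) = −98.9 dBm

−98.9 dBm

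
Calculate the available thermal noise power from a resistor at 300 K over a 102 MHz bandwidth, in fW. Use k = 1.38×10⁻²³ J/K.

422 fW

P_n = kTB = 1.38×10⁻²³ × 300 × 1.02×10⁸ = 4.22×10⁻¹³ W = 422 fW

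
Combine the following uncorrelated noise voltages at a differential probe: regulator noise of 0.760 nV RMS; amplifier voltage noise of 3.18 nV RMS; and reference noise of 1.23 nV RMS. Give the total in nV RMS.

3.49 nV

Uncorrelated sources add in power (mean-square): V_tot = √(ΣV_i²)
V_tot = √[(7.60×10⁻¹⁰)² + (3.18×10⁻⁹)² + (1.23×10⁻⁹)²] = 3.49×10⁻⁹ V = 3.49 nV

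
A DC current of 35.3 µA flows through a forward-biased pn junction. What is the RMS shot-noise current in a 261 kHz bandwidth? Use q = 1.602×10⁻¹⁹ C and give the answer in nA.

1.72 nA

I_n = √(2qI·B)
2qI·B = 2 × 1.602×10⁻¹⁹ × 3.53×10⁻⁵ × 2.61×10⁵ = 2.95×10⁻¹⁸ A²
I_n = √(2.95×10⁻¹⁸) = 1.72×10⁻⁹ A = 1.72 nA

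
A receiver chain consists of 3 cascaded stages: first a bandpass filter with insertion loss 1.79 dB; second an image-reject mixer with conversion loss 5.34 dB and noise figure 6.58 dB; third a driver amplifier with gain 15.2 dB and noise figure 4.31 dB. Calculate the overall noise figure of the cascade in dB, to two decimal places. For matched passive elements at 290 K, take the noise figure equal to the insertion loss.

Convert to linear (a loss of L dB is a gain of −L dB): F_i = 10^(NF_i/10), G_i = 10^(G_i,dB/10)
  Stage 1: F_1 = 10^(1.79/10) = 1.510, G_1 = 10^(−1.79/10) = 0.6622
  Stage 2: F_2 = 10^(6.58/10) = 4.550, G_2 = 10^(−5.34/10) = 0.2924
  Stage 3: F_3 = 10^(4.31/10) = 2.698, G_3 = 10^(15.2/10) = 33.11
Friis cascade:
  F = 1.510 + (4.550 − 1)/0.6622 + (2.698 − 1)/0.1936 = 15.64
NF = 10 log₁₀(15.64) = 11.94 dB

11.94 dB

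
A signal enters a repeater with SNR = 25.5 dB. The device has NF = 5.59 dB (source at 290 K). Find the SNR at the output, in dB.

19.91 dB

By definition F = SNR_in/SNR_out, so in dB: SNR_out = SNR_in − NF
SNR_out = 25.5 − 5.59 = 19.91 dB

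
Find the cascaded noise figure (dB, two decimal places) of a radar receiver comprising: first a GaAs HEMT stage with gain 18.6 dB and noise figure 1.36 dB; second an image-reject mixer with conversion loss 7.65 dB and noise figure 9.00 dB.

Convert to linear (a loss of L dB is a gain of −L dB): F_i = 10^(NF_i/10), G_i = 10^(G_i,dB/10)
  Stage 1: F_1 = 10^(1.36/10) = 1.368, G_1 = 10^(18.6/10) = 72.44
  Stage 2: F_2 = 10^(9.00/10) = 7.943, G_2 = 10^(−7.65/10) = 0.1718
Friis cascade:
  F = 1.368 + (7.943 − 1)/72.44 = 1.464
NF = 10 log₁₀(1.464) = 1.65 dB

1.65 dB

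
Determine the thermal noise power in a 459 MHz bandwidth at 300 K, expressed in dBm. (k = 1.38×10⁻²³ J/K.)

−87.2 dBm

P_n = kTB = 1.38×10⁻²³ × 300 × 4.59×10⁸ = 1.90×10⁻¹² W
In dBm: 10 log₁₀(1.90×10⁻¹² / 10⁻³) = −87.2 dBm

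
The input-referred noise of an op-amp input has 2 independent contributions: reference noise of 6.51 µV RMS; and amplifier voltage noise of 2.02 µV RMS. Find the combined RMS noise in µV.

6.82 µV

Uncorrelated sources add in power (mean-square): V_tot = √(ΣV_i²)
V_tot = √[(6.51×10⁻⁶)² + (2.02×10⁻⁶)²] = 6.82×10⁻⁶ V = 6.82 µV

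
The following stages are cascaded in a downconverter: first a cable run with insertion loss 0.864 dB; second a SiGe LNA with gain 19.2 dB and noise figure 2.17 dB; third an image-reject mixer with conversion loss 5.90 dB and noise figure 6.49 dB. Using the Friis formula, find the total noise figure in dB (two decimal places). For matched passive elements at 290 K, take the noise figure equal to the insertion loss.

Convert to linear (a loss of L dB is a gain of −L dB): F_i = 10^(NF_i/10), G_i = 10^(G_i,dB/10)
  Stage 1: F_1 = 10^(0.864/10) = 1.220, G_1 = 10^(−0.864/10) = 0.8196
  Stage 2: F_2 = 10^(2.17/10) = 1.648, G_2 = 10^(19.2/10) = 83.18
  Stage 3: F_3 = 10^(6.49/10) = 4.457, G_3 = 10^(−5.90/10) = 0.2570
Friis cascade:
  F = 1.220 + (1.648 − 1)/0.8196 + (4.457 − 1)/68.17 = 2.062
NF = 10 log₁₀(2.062) = 3.14 dB

3.14 dB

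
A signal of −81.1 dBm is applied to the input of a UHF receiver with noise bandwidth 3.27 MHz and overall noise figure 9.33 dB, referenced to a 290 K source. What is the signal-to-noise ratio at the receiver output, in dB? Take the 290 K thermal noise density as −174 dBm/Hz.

Noise floor: N = −174 + 10 log₁₀(B) + NF
10 log₁₀(3.27×10⁶) = 65.15 dB
N = −174 + 65.15 + 9.33 = −99.52 dBm
SNR = P_sig − N = −81.1 − (−99.52) = 18.42 dB → 18.4 dB

18.4 dB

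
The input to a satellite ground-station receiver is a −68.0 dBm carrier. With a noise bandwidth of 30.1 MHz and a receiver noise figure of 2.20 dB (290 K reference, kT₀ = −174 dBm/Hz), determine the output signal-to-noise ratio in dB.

29.0 dB

Noise floor: N = −174 + 10 log₁₀(B) + NF
10 log₁₀(3.01×10⁷) = 74.79 dB
N = −174 + 74.79 + 2.20 = −97.01 dBm
SNR = P_sig − N = −68.0 − (−97.01) = 29.01 dB → 29.0 dB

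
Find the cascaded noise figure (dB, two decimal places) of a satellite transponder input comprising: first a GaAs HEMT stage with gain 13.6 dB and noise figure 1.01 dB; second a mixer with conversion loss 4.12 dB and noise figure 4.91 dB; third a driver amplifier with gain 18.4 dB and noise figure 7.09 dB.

2.59 dB

Convert to linear (a loss of L dB is a gain of −L dB): F_i = 10^(NF_i/10), G_i = 10^(G_i,dB/10)
  Stage 1: F_1 = 10^(1.01/10) = 1.262, G_1 = 10^(13.6/10) = 22.91
  Stage 2: F_2 = 10^(4.91/10) = 3.097, G_2 = 10^(−4.12/10) = 0.3873
  Stage 3: F_3 = 10^(7.09/10) = 5.117, G_3 = 10^(18.4/10) = 69.18
Friis cascade:
  F = 1.262 + (3.097 − 1)/22.91 + (5.117 − 1)/8.872 = 1.817
NF = 10 log₁₀(1.817) = 2.59 dB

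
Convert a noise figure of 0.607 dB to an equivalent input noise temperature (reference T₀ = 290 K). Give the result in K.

43.5 K

F = 10^(0.607/10) = 1.15001
T_e = (F − 1)·T₀ = (1.15001 − 1) × 290 = 43.5 K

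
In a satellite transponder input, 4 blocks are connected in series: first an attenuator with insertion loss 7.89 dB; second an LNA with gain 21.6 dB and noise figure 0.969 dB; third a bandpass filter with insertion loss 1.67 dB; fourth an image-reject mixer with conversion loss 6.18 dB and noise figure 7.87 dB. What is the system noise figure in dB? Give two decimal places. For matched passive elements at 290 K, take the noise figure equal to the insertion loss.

Convert to linear (a loss of L dB is a gain of −L dB): F_i = 10^(NF_i/10), G_i = 10^(G_i,dB/10)
  Stage 1: F_1 = 10^(7.89/10) = 6.152, G_1 = 10^(−7.89/10) = 0.1626
  Stage 2: F_2 = 10^(0.969/10) = 1.250, G_2 = 10^(21.6/10) = 144.5
  Stage 3: F_3 = 10^(1.67/10) = 1.469, G_3 = 10^(−1.67/10) = 0.6808
  Stage 4: F_4 = 10^(7.87/10) = 6.124, G_4 = 10^(−6.18/10) = 0.2410
Friis cascade:
  F = 6.152 + (1.250 − 1)/0.1626 + (1.469 − 1)/23.50 + (6.124 − 1)/16.00 = 8.030
NF = 10 log₁₀(8.030) = 9.05 dB

9.05 dB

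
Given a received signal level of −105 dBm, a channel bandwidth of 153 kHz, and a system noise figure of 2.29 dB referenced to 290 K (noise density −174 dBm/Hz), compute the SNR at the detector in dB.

14.9 dB

Noise floor: N = −174 + 10 log₁₀(B) + NF
10 log₁₀(1.53×10⁵) = 51.85 dB
N = −174 + 51.85 + 2.29 = −119.86 dBm
SNR = P_sig − N = −105 − (−119.86) = 14.86 dB → 14.9 dB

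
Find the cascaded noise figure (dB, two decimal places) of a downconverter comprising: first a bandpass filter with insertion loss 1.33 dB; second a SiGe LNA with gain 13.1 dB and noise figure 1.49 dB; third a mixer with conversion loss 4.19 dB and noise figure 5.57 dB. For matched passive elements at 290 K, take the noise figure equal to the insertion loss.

Convert to linear (a loss of L dB is a gain of −L dB): F_i = 10^(NF_i/10), G_i = 10^(G_i,dB/10)
  Stage 1: F_1 = 10^(1.33/10) = 1.358, G_1 = 10^(−1.33/10) = 0.7362
  Stage 2: F_2 = 10^(1.49/10) = 1.409, G_2 = 10^(13.1/10) = 20.42
  Stage 3: F_3 = 10^(5.57/10) = 3.606, G_3 = 10^(−4.19/10) = 0.3811
Friis cascade:
  F = 1.358 + (1.409 − 1)/0.7362 + (3.606 − 1)/15.03 = 2.088
NF = 10 log₁₀(2.088) = 3.20 dB

3.20 dB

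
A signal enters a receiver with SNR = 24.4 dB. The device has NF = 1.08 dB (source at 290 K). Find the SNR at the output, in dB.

23.32 dB

By definition F = SNR_in/SNR_out, so in dB: SNR_out = SNR_in − NF
SNR_out = 24.4 − 1.08 = 23.32 dB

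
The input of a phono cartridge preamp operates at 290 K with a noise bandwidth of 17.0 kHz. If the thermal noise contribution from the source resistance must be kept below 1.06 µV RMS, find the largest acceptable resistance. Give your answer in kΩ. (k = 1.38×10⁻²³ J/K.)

4.13 kΩ

Johnson–Nyquist: V_n = √(4kTRB) ⇒ R = V_n² / (4kTB)
4kTB = 4 × 1.38×10⁻²³ × 290 × 1.70×10⁴ = 2.72×10⁻¹⁶
R = (1.06×10⁻⁶)² / 2.72×10⁻¹⁶ = 4.13×10³ Ω = 4.13 kΩ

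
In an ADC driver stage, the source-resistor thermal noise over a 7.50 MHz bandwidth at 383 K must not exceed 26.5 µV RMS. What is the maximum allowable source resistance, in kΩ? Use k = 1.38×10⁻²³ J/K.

4.43 kΩ

Johnson–Nyquist: V_n = √(4kTRB) ⇒ R = V_n² / (4kTB)
4kTB = 4 × 1.38×10⁻²³ × 383 × 7.50×10⁶ = 1.59×10⁻¹³
R = (2.65×10⁻⁵)² / 1.59×10⁻¹³ = 4.43×10³ Ω = 4.43 kΩ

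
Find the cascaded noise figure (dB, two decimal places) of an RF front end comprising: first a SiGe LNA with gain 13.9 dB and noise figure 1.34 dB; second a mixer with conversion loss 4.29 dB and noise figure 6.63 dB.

1.78 dB

Convert to linear (a loss of L dB is a gain of −L dB): F_i = 10^(NF_i/10), G_i = 10^(G_i,dB/10)
  Stage 1: F_1 = 10^(1.34/10) = 1.361, G_1 = 10^(13.9/10) = 24.55
  Stage 2: F_2 = 10^(6.63/10) = 4.603, G_2 = 10^(−4.29/10) = 0.3724
Friis cascade:
  F = 1.361 + (4.603 − 1)/24.55 = 1.508
NF = 10 log₁₀(1.508) = 1.78 dB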